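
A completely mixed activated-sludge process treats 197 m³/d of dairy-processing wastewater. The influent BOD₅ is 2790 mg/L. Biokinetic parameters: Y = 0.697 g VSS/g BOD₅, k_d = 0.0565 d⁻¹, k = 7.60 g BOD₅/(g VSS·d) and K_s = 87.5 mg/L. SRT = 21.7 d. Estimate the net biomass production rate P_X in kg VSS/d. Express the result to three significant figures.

Effluent substrate depends only on kinetics and SRT: S = K_s(1 + k_d θ_c) / [θ_c(Yk − k_d) − 1] = 87.5 × (1 + 0.0565 × 21.7) / [21.7 × (0.697 × 7.60 − 0.0565) − 1] = 194.8 / 112.7 = 1.728 mg/L.
Y_obs = Y / (1 + k_d θ_c) = 0.697 / (1 + 0.0565 × 21.7) = 0.697 / 2.226 = 0.3131.
Q·(S₀ − S) = 197 × (2790 − 1.73) × 10⁻³ = 549.3 kg/d removed.
Net biomass production P_X = Y_obs × Q·(S₀ − S) = 0.3131 × 549.3 = 172.0 kg VSS/d.

P_X ≈ 172 kg VSS/d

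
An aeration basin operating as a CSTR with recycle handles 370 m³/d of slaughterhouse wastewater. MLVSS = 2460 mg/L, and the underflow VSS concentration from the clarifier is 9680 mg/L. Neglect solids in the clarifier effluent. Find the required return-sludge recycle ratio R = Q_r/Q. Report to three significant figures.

R ≈ 0.341

Mass balance around the secondary clarifier (neglecting effluent solids): R = X / (X_r − X) = 2460 / (9680 − 2460) = 0.3407.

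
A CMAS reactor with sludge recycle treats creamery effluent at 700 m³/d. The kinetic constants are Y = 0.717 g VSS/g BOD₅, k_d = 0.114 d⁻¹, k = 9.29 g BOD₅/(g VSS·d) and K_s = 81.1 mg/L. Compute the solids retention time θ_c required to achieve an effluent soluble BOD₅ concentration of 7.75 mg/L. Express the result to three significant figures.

Specific growth rate at S = 7.75 mg/L: μ = YkS/(K_s+S) = 0.717·9.29·7.75/(81.1+7.75) = 0.5810 d⁻¹.
Then 1/θ_c = μ − k_d = 0.5810 − 0.114 = 0.4670 d⁻¹, giving θ_c = 2.141 d.

θ_c ≈ 2.14 d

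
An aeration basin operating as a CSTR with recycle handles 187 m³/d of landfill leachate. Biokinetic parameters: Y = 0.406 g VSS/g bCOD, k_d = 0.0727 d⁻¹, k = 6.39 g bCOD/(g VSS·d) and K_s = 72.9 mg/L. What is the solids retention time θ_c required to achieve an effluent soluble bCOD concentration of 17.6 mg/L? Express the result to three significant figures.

θ_c ≈ 2.32 d

Specific growth rate at S = 17.6 mg/L: μ = YkS/(K_s+S) = 0.406·6.39·17.6/(72.9+17.6) = 0.5045 d⁻¹.
Then 1/θ_c = μ − k_d = 0.5045 − 0.0727 = 0.4318 d⁻¹, giving θ_c = 2.316 d.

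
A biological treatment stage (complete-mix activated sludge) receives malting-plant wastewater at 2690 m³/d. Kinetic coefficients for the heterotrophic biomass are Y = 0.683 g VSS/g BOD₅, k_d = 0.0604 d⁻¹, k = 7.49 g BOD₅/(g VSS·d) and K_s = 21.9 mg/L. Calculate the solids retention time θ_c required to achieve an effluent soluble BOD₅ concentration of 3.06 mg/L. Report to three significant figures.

At the target effluent, Y k S/(K_s+S) = 0.683×7.49×3.06/24.96 = 0.6272 d⁻¹.
Then 1/θ_c = μ − k_d = 0.6272 − 0.0604 = 0.5668 d⁻¹, giving θ_c = 1.764 d.

θ_c ≈ 1.76 d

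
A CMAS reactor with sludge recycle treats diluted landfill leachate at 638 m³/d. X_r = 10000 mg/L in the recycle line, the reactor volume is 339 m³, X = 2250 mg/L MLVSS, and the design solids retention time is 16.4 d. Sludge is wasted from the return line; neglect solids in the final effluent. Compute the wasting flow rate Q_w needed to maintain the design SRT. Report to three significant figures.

Q_w ≈ 4.65 m³/d

θ_c = V·X/(Q_w·X_r) when wasting from the recycle, so Q_w = V·X/(θ_c·X_r) = 339.0 × 2250 / (16.4 × 10000) = 4.651 m³/d.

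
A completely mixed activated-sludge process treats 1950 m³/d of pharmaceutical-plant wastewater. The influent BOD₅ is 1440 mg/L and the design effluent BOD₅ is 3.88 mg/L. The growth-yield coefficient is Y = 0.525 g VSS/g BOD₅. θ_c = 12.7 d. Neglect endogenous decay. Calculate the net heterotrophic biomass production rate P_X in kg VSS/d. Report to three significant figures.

No decay correction is needed, so Y_obs = Y = 0.525.
Substrate removed = Q·(S₀ − S) = 1950 m³/d × (1440 − 3.88) g/m³ = 2.8×10^6 g/d = 2800 kg/d.
So the net sludge growth is P_X = 0.5250 × 2800 = 1470 kg VSS/d.

P_X ≈ 1470 kg VSS/d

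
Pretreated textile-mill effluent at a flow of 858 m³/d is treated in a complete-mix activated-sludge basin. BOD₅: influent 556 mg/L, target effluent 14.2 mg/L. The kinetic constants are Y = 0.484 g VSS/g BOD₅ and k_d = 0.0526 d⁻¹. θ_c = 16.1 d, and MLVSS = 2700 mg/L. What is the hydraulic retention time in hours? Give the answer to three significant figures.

Rearranging the biomass balance for a CMAS with decay, V = Y·Q·ΔS·θ_c / [X·(1+k_d θ_c)] = 0.484 × 858 × (556 − 14.2) × 16.1 / [2700 × (1 + 0.0526 × 16.1)] = 3.62×10^6 / 4987 = 726.4 m³.
Hydraulic retention time τ = V/Q = 726.4 / 858 = 0.8467 d = 20.32 h.

τ ≈ 20.3 h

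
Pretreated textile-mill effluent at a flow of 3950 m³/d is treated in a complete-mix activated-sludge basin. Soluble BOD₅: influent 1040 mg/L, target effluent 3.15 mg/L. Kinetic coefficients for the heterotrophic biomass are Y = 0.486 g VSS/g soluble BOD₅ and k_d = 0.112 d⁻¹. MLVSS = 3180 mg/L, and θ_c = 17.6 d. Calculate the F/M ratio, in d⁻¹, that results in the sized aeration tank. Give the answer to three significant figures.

F/M ≈ 0.348 d⁻¹

Steady-state biomass mass balance: V·X·(1 + k_d·θ_c) = Y·Q·(S₀ − S)·θ_c, so V = 0.486 × 3950 × (1040 − 3.15) × 17.6 / [3180 × (1 + 0.112 × 17.6)] = 3.5×10^7 / 9448 = 3708 m³.
F/M = Q·S₀ / (V·X) = 3950 × 1040 / (3708 × 3180) = 0.3484 g soluble BOD₅·(g VSS·d)⁻¹.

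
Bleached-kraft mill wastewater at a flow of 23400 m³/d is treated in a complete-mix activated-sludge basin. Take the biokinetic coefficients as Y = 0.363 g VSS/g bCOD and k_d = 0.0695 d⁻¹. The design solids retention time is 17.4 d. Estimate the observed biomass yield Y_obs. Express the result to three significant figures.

Y_obs ≈ 0.164 g VSS/g bCOD

Y_obs = Y / (1 + k_d θ_c) = 0.363 / (1 + 0.0695 × 17.4) = 0.363 / 2.209 = 0.1643.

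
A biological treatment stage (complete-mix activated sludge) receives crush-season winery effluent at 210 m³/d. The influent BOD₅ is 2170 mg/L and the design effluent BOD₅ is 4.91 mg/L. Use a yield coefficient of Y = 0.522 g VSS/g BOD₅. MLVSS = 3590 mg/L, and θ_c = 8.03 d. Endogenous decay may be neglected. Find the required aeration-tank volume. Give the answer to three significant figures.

Biomass mass balance (decay neglected): V·X = Y·Q·(S₀ − S)·θ_c, so V = 0.522 × 210 × (2170 − 4.91) × 8.03 / 3590 = 530.9 m³.

V ≈ 531 m³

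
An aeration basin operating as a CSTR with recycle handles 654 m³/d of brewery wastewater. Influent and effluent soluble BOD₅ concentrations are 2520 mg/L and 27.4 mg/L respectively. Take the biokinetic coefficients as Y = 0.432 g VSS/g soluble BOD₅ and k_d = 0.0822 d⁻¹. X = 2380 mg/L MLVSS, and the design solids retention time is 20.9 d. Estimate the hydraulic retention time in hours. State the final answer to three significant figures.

From the SRT design equation V = Y Q (S₀−S) θ_c / [X (1 + k_d θ_c)] = 0.432 × 654 × (2520 − 27.4) × 20.9 / [2380 × (1 + 0.0822 × 20.9)] = 1.47×10^7 / 6469 = 2275 m³.
Hydraulic retention time τ = V/Q = 2275 / 654 = 3.479 d = 83.50 h.

τ ≈ 83.5 h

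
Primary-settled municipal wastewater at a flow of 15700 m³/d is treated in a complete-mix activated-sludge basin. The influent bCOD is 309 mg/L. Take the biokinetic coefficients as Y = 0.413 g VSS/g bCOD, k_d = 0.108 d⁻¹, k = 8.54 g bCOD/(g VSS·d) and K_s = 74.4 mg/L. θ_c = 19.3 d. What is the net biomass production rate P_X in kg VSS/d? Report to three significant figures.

P_X ≈ 642 kg VSS/d

For a completely mixed reactor with recycle the Lawrence–McCarty relation gives S = K_s·(1 + k_d·θ_c) / [θ_c·(Y·k − k_d) − 1] = 74.4 × (1 + 0.108 × 19.3) / [19.3 × (0.413 × 8.54 − 0.108) − 1] = 229.5 / 64.99 = 3.531 mg/L.
The observed yield is Y_obs = Y/(1 + k_d·θ_c) = 0.413 / (1 + 0.108 × 19.3) = 0.413 / 3.084 = 0.1339 g VSS per g bCOD removed.
ΔS = 309 − 3.53 = 305.5 mg/L, so the substrate removal rate is 15700 × 305.5/1000 = 4796 kg bCOD/d.
P_X = Y_obs · Q(S₀ − S) = 0.1339 × 4796 = 642.2 kg VSS/d.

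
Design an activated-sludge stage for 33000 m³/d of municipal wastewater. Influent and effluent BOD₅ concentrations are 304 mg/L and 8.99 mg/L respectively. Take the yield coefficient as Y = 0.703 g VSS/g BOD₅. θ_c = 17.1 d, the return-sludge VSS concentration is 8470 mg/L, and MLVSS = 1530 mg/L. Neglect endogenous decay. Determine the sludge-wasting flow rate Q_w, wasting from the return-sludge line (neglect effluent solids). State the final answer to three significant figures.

Q_w ≈ 808 m³/d

With k_d = 0 the design equation reduces to V = Y Q (S₀−S) θ_c / X = 0.703 × 33000 × (304 − 8.99) × 17.1 / 1530 = 76491 m³.
Wasting from the return line (neglecting effluent solids): Q_w = V·X / (θ_c·X_r) = 76491 × 1530 / (17.1 × 8470) = 808.0 m³/d.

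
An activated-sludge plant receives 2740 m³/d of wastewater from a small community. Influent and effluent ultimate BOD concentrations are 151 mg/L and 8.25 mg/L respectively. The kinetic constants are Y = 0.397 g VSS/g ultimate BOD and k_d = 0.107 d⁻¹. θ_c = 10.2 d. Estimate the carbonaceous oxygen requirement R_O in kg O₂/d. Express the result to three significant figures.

The observed yield is Y_obs = Y/(1 + k_d·θ_c) = 0.397 / (1 + 0.107 × 10.2) = 0.397 / 2.091 = 0.1898 g VSS per g ultimate BOD removed.
Mass of ultimate BOD removed per day: Q(S₀ − S) = 2740 × 142.8 g/m³ = 391.1 kg/d.
P_X = Y_obs·Q·(S₀ − S) = 0.1898 × 391.1 = 74.25 kg VSS/d.
Carbonaceous O₂ demand = substrate oxidised − cell-mass equivalent = 391.1 − 1.42 × 74.25 = 285.7 kg O₂/d.

R_O ≈ 286 kg O₂/d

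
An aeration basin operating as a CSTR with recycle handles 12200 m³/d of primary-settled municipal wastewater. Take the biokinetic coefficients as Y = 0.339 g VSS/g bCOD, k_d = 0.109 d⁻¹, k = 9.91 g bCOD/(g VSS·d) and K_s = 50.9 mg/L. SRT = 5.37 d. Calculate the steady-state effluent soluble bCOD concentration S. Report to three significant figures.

S ≈ 4.90 mg/L

From the Monod/SRT balance for a CMAS, S = K_s·(1+k_d θ_c)/[θ_c·(Y k − k_d) − 1] = 50.9 × (1 + 0.109 × 5.37) / [5.37 × (0.339 × 9.91 − 0.109) − 1] = 80.69 / 16.46 = 4.904 mg/L.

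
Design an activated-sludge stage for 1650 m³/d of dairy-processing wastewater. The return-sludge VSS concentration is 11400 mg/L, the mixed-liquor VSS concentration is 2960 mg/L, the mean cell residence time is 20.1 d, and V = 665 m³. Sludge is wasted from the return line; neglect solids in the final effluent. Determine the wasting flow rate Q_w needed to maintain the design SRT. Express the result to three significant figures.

Q_w = (V·X)/(θ_c X_r) = 665.0 × 2960 / (20.1 × 11400) = 8.590 m³/d.

Q_w ≈ 8.59 m³/d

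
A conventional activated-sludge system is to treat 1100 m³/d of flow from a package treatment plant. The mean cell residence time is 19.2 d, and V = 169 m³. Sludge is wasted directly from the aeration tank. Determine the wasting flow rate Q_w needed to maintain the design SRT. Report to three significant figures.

Q_w ≈ 8.80 m³/d

For wasting at MLVSS concentration, Q_w = V/θ_c = 169.0/19.2 = 8.802 m³/d.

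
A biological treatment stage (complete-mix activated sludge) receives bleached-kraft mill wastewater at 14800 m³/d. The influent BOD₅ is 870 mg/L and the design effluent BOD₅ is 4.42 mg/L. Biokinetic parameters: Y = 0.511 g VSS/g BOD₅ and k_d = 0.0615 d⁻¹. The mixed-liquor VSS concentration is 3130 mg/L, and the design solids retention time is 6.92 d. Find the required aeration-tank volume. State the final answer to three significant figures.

V ≈ 10200 m³

From the SRT design equation V = Y Q (S₀−S) θ_c / [X (1 + k_d θ_c)] = 0.511 × 14800 × (870 − 4.42) × 6.92 / [3130 × (1 + 0.0615 × 6.92)] = 4.53×10^7 / 4462 = 10152 m³.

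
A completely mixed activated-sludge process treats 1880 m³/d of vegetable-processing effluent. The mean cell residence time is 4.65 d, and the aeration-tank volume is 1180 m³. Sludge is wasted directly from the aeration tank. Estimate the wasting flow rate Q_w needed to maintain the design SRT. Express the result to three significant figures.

Q_w ≈ 254 m³/d

For wasting at MLVSS concentration, Q_w = V/θ_c = 1180/4.65 = 253.8 m³/d.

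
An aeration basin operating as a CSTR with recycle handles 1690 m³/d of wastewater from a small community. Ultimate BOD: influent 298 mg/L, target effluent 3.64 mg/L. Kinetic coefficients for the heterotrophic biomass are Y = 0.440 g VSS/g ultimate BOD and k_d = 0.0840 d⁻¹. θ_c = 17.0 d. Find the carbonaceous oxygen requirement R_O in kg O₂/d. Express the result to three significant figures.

Correct the yield for decay: Y_obs = Y/(1 + k_d θ_c) = 0.440 / (1 + 0.0840 × 17.0) = 0.440 / 2.428 = 0.1812.
Q·(S₀ − S) = 1690 × (298 − 3.64) × 10⁻³ = 497.5 kg/d removed.
P_X = Y_obs·Q·(S₀ − S) = 0.1812 × 497.5 = 90.15 kg VSS/d.
R_O = Q·(S₀ − S) − 1.42·P_X = 497.5 − 1.42 × 90.15 = 369.5 kg O₂/d.

R_O ≈ 369 kg O₂/d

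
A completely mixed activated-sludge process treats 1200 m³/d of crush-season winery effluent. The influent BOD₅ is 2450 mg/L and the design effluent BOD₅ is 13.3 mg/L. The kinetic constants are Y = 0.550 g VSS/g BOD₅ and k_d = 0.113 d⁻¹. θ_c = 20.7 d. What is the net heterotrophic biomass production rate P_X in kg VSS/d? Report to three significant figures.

P_X ≈ 482 kg VSS/d

Observed yield with endogenous decay: Y_obs = Y / (1 + k_d·θ_c) = 0.550 / (1 + 0.113 × 20.7) = 0.550 / 3.339 = 0.1647 g VSS/g BOD₅.
Q·(S₀ − S) = 1200 × (2450 − 13.3) × 10⁻³ = 2924 kg/d removed.
Biomass produced: P_X = Y_obs·Q·ΔS = 0.1647 × 2924 ≈ 481.6 kg VSS/d.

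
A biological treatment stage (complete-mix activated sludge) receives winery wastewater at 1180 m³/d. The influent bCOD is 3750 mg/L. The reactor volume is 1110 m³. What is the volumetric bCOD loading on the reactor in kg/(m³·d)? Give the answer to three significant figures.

L_v ≈ 3.99 kg bCOD/(m³·d)

L_v = Q S₀ / V = 1180 × 3750 × 10⁻³ / 1110 = 3.986 kg/(m³·d).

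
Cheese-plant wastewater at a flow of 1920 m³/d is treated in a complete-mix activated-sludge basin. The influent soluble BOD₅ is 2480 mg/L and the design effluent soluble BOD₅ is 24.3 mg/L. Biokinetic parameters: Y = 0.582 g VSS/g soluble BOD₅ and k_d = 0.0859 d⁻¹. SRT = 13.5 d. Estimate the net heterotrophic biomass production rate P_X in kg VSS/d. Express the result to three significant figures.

Correct the yield for decay: Y_obs = Y/(1 + k_d θ_c) = 0.582 / (1 + 0.0859 × 13.5) = 0.582 / 2.160 = 0.2695.
ΔS = 2480 − 24.3 = 2456 mg/L, so the substrate removal rate is 1920 × 2456/1000 = 4715 kg soluble BOD₅/d.
Net biomass production P_X = Y_obs × Q·(S₀ − S) = 0.2695 × 4715 = 1271 kg VSS/d.

P_X ≈ 1270 kg VSS/d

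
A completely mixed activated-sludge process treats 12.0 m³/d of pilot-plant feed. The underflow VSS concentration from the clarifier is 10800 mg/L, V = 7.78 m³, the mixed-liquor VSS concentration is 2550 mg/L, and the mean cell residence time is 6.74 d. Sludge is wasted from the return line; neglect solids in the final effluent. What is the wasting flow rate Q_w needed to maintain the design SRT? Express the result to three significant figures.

Q_w ≈ 0.273 m³/d

Q_w = (V·X)/(θ_c X_r) = 7.780 × 2550 / (6.74 × 10800) = 0.2725 m³/d.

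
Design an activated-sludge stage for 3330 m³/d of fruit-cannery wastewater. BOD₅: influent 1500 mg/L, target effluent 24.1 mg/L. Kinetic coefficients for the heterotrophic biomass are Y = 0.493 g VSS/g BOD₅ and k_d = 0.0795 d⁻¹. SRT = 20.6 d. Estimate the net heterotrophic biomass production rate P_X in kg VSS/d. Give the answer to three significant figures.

Correct the yield for decay: Y_obs = Y/(1 + k_d θ_c) = 0.493 / (1 + 0.0795 × 20.6) = 0.493 / 2.638 = 0.1869.
ΔS = 1500 − 24.1 = 1476 mg/L, so the substrate removal rate is 3330 × 1476/1000 = 4915 kg BOD₅/d.
So the net sludge growth is P_X = 0.1869 × 4915 = 918.6 kg VSS/d.

P_X ≈ 919 kg VSS/d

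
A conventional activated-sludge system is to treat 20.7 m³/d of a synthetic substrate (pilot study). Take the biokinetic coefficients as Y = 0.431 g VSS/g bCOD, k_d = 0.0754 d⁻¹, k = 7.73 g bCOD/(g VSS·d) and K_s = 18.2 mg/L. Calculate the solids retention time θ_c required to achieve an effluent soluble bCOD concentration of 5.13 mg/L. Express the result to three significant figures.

Specific growth rate at S = 5.13 mg/L: μ = YkS/(K_s+S) = 0.431·7.73·5.13/(18.2+5.13) = 0.7326 d⁻¹.
Then 1/θ_c = μ − k_d = 0.7326 − 0.0754 = 0.6572 d⁻¹, giving θ_c = 1.522 d.

θ_c ≈ 1.52 d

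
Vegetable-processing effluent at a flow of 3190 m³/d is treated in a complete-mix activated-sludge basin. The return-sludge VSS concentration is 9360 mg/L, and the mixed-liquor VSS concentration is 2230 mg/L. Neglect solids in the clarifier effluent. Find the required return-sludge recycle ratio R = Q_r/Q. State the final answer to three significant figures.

R ≈ 0.313

Solids balance on the clarifier gives (1+R)X = R·X_r, so R = X/(X_r − X) = 2230 / (9360 − 2230) = 0.3128.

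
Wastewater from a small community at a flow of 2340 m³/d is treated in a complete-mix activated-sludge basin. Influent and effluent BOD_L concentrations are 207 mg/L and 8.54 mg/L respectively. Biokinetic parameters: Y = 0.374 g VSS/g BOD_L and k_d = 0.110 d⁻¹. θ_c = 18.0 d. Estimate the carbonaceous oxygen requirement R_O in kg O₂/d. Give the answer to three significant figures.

R_O ≈ 382 kg O₂/d

The observed yield is Y_obs = Y/(1 + k_d·θ_c) = 0.374 / (1 + 0.110 × 18.0) = 0.374 / 2.980 = 0.1255 g VSS per g BOD_L removed.
Mass of BOD_L removed per day: Q(S₀ − S) = 2340 × 198.5 g/m³ = 464.4 kg/d.
Biomass synthesised: P_X = Y_obs × 464.4 = 58.28 kg VSS/d.
R_O = Q·(S₀ − S) − 1.42·P_X = 464.4 − 1.42 × 58.28 = 381.6 kg O₂/d.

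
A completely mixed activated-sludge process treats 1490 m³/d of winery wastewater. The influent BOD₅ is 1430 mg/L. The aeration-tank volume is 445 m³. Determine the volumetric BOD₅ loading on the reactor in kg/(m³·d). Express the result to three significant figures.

Volumetric loading L_v = Q·S₀ / V = 1490 × 1430 g/m³ / 445.0 m³ = 4788 g/(m³·d) = 4.788 kg BOD₅/(m³·d).

L_v ≈ 4.79 kg BOD₅/(m³·d)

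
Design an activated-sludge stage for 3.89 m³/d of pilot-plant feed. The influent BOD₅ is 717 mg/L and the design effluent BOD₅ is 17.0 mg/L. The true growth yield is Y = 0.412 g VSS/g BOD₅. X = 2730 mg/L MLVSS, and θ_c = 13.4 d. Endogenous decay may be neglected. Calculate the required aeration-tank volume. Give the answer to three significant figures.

Biomass mass balance (decay neglected): V·X = Y·Q·(S₀ − S)·θ_c, so V = 0.412 × 3.89 × (717 − 17.0) × 13.4 / 2730 = 5.507 m³.

V ≈ 5.51 m³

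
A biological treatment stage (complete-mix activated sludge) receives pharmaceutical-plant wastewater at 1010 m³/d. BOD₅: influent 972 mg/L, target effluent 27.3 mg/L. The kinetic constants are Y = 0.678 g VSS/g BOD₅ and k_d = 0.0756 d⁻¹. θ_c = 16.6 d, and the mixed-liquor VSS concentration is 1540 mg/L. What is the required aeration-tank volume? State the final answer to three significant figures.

V ≈ 3090 m³

From the SRT design equation V = Y Q (S₀−S) θ_c / [X (1 + k_d θ_c)] = 0.678 × 1010 × (972 − 27.3) × 16.6 / [1540 × (1 + 0.0756 × 16.6)] = 1.07×10^7 / 3473 = 3092 m³.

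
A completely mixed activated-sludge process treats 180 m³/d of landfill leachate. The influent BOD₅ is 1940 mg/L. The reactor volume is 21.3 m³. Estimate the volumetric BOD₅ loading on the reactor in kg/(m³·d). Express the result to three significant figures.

Volumetric loading L_v = Q·S₀ / V = 180 × 1940 g/m³ / 21.30 m³ = 16394 g/(m³·d) = 16.39 kg BOD₅/(m³·d).

L_v ≈ 16.4 kg BOD₅/(m³·d)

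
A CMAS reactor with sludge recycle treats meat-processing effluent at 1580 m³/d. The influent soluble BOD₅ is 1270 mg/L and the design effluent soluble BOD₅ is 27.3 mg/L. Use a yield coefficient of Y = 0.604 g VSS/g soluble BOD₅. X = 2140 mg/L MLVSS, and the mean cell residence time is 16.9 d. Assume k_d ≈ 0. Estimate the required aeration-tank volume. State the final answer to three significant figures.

V ≈ 9370 m³

With k_d = 0 the design equation reduces to V = Y Q (S₀−S) θ_c / X = 0.604 × 1580 × (1270 − 27.3) × 16.9 / 2140 = 9366 m³.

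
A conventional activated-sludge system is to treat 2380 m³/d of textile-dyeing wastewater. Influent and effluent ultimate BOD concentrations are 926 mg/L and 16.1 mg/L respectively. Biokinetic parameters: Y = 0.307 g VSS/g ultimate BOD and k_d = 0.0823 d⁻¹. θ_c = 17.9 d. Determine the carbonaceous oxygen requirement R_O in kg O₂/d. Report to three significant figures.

R_O ≈ 1780 kg O₂/d

Correct the yield for decay: Y_obs = Y/(1 + k_d θ_c) = 0.307 / (1 + 0.0823 × 17.9) = 0.307 / 2.473 = 0.1241.
ΔS = 926 − 16.1 = 909.9 mg/L, so the substrate removal rate is 2380 × 909.9/1000 = 2166 kg ultimate BOD/d.
Net sludge production P_X = 0.1241 × 2166 = 268.8 kg VSS/d.
R_O = Q·ΔS − 1.42 P_X = 2166 − 381.7 = 1784 kg O₂/d.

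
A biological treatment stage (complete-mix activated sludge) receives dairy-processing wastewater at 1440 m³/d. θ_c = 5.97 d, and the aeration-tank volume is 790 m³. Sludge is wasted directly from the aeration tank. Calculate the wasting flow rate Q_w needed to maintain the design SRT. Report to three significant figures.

Q_w ≈ 132 m³/d

For wasting at MLVSS concentration, Q_w = V/θ_c = 790.0/5.97 = 132.3 m³/d.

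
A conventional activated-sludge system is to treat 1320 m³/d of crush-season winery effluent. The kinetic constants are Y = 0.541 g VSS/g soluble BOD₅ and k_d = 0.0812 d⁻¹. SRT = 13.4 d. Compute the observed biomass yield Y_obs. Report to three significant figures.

Y_obs ≈ 0.259 g VSS/g soluble BOD₅

Correct the yield for decay: Y_obs = Y/(1 + k_d θ_c) = 0.541 / (1 + 0.0812 × 13.4) = 0.541 / 2.088 = 0.2591.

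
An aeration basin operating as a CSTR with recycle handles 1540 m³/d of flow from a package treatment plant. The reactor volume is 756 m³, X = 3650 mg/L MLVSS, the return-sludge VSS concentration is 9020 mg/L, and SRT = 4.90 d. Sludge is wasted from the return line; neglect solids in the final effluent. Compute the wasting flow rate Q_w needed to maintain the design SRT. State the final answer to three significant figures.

θ_c = V·X/(Q_w·X_r) when wasting from the recycle, so Q_w = V·X/(θ_c·X_r) = 756.0 × 3650 / (4.90 × 9020) = 62.43 m³/d.

Q_w ≈ 62.4 m³/d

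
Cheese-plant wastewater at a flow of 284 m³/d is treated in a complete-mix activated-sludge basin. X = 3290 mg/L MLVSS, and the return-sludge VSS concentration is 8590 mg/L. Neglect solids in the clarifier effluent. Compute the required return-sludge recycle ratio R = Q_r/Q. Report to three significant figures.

R ≈ 0.621

R = Q_r/Q = X/(X_r − X) = 3290 / (8590 − 3290) = 0.6208.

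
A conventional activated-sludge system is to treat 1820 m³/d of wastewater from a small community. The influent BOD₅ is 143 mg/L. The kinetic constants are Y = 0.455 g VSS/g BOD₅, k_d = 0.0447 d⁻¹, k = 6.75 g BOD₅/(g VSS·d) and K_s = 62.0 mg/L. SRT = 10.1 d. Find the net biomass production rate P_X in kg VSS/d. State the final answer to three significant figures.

P_X ≈ 79.9 kg VSS/d

Effluent substrate depends only on kinetics and SRT: S = K_s(1 + k_d θ_c) / [θ_c(Yk − k_d) − 1] = 62.0 × (1 + 0.0447 × 10.1) / [10.1 × (0.455 × 6.75 − 0.0447) − 1] = 89.99 / 29.57 = 3.044 mg/L.
The observed yield is Y_obs = Y/(1 + k_d·θ_c) = 0.455 / (1 + 0.0447 × 10.1) = 0.455 / 1.451 = 0.3135 g VSS per g BOD₅ removed.
Substrate removed = Q·(S₀ − S) = 1820 m³/d × (143 − 3.04) g/m³ = 2.55×10^5 g/d = 254.7 kg/d.
Net biomass production P_X = Y_obs × Q·(S₀ − S) = 0.3135 × 254.7 = 79.85 kg VSS/d.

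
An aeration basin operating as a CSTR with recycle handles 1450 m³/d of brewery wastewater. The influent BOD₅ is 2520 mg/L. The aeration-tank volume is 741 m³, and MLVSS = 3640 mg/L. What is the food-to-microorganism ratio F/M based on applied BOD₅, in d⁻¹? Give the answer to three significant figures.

F/M ≈ 1.35 d⁻¹

Food-to-microorganism ratio F/M = Q S₀ / (V X) = 1450 × 2520 / (741.0 × 3640) = 1.355 d⁻¹.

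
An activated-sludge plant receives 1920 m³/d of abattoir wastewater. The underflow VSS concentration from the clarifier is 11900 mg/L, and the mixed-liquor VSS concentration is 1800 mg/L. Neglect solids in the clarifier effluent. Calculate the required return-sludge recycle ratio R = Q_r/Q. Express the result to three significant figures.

Solids balance on the clarifier gives (1+R)X = R·X_r, so R = X/(X_r − X) = 1800 / (11900 − 1800) = 0.1782.

R ≈ 0.178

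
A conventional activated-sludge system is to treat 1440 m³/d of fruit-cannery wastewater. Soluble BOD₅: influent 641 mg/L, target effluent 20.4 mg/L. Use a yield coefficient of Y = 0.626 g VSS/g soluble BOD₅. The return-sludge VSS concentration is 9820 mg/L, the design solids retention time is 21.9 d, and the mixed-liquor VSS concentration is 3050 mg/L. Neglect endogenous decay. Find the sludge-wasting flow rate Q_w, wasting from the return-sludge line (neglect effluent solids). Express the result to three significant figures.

V·X = Y·Q·ΔS·θ_c gives V = 0.626 × 1440 × (641 − 20.4) × 21.9 / 3050 = 4017 m³.
θ_c = V·X/(Q_w·X_r) when wasting from the recycle, so Q_w = V·X/(θ_c·X_r) = 4017 × 3050 / (21.9 × 9820) = 56.97 m³/d.

Q_w ≈ 57.0 m³/d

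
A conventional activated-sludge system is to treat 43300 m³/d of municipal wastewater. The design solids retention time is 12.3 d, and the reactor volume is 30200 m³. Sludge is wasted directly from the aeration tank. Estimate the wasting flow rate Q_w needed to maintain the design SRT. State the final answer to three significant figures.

With mixed-liquor wasting, θ_c = V/Q_w, so Q_w = V/θ_c = 30200/12.3 = 2455 m³/d.

Q_w ≈ 2460 m³/d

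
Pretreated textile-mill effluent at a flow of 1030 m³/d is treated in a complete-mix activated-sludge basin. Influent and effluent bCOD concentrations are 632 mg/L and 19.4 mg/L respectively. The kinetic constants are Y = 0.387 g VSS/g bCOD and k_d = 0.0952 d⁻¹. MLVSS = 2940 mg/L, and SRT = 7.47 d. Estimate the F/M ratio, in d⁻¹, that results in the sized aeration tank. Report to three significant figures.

F/M ≈ 0.611 d⁻¹

Rearranging the biomass balance for a CMAS with decay, V = Y·Q·ΔS·θ_c / [X·(1+k_d θ_c)] = 0.387 × 1030 × (632 − 19.4) × 7.47 / [2940 × (1 + 0.0952 × 7.47)] = 1.82×10^6 / 5031 = 362.6 m³.
F/M = applied load / biomass = Q·S₀/(V·X) = 1030 × 632 / (362.6 × 2940) = 0.6107 d⁻¹.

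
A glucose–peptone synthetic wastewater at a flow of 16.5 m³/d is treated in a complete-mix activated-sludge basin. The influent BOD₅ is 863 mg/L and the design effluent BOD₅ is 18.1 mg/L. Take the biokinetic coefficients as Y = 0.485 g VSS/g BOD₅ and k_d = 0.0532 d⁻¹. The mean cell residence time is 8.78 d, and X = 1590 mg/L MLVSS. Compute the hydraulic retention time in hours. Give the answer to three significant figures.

τ ≈ 37.0 h

From the SRT design equation V = Y Q (S₀−S) θ_c / [X (1 + k_d θ_c)] = 0.485 × 16.5 × (863 − 18.1) × 8.78 / [1590 × (1 + 0.0532 × 8.78)] = 5.94×10^4 / 2333 = 25.45 m³.
Hydraulic retention time τ = V/Q = 25.45 / 16.5 = 1.542 d = 37.02 h.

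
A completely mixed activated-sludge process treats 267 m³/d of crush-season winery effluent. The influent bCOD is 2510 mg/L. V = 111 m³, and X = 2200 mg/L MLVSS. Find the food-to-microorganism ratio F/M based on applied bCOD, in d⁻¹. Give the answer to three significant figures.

F/M ≈ 2.74 d⁻¹

F/M = applied load / biomass = Q·S₀/(V·X) = 267 × 2510 / (111.0 × 2200) = 2.744 d⁻¹.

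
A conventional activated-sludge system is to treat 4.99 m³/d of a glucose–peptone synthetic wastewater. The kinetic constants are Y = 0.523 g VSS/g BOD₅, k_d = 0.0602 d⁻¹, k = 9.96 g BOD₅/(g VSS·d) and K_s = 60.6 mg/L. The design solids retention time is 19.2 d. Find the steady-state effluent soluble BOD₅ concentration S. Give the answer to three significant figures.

S ≈ 1.34 mg/L

From the Monod/SRT balance for a CMAS, S = K_s·(1+k_d θ_c)/[θ_c·(Y k − k_d) − 1] = 60.6 × (1 + 0.0602 × 19.2) / [19.2 × (0.523 × 9.96 − 0.0602) − 1] = 130.6 / 97.86 = 1.335 mg/L.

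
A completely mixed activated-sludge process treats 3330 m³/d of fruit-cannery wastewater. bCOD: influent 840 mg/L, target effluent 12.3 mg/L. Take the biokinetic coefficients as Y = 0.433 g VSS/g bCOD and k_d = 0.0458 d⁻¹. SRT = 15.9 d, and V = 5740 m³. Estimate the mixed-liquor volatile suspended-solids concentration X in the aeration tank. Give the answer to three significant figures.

X ≈ 1910 mg/L

Solving the biomass balance for X: X = Y Q (S₀−S) θ_c / [V (1+k_d θ_c)] = 0.433 × 3330 × (840 − 12.3) × 15.9 / [5740 × (1 + 0.0458 × 15.9)] = 1913 mg/L.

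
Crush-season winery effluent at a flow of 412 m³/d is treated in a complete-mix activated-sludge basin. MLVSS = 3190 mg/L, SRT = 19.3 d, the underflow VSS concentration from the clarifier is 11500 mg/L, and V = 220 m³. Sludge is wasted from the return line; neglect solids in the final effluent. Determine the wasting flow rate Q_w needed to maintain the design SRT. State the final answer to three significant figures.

Q_w ≈ 3.16 m³/d

θ_c = V·X/(Q_w·X_r) when wasting from the recycle, so Q_w = V·X/(θ_c·X_r) = 220.0 × 3190 / (19.3 × 11500) = 3.162 m³/d.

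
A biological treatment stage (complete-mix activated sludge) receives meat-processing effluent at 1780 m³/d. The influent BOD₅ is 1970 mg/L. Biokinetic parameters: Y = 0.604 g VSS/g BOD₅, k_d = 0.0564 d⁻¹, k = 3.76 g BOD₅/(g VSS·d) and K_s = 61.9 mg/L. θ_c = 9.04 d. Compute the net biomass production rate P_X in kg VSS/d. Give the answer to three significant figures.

P_X ≈ 1400 kg VSS/d

From the Monod/SRT balance for a CMAS, S = K_s·(1+k_d θ_c)/[θ_c·(Y k − k_d) − 1] = 61.9 × (1 + 0.0564 × 9.04) / [9.04 × (0.604 × 3.76 − 0.0564) − 1] = 93.46 / 19.02 = 4.914 mg/L.
Observed yield with endogenous decay: Y_obs = Y / (1 + k_d·θ_c) = 0.604 / (1 + 0.0564 × 9.04) = 0.604 / 1.510 = 0.4000 g VSS/g BOD₅.
ΔS = 1970 − 4.91 = 1965 mg/L, so the substrate removal rate is 1780 × 1965/1000 = 3498 kg BOD₅/d.
So the net sludge growth is P_X = 0.4000 × 3498 = 1399 kg VSS/d.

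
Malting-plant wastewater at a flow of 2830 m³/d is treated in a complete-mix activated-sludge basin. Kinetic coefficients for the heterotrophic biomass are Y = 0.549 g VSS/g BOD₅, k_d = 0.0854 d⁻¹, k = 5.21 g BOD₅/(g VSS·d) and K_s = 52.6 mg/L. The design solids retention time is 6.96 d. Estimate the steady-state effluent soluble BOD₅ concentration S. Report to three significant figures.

S ≈ 4.58 mg/L

From the Monod/SRT balance for a CMAS, S = K_s·(1+k_d θ_c)/[θ_c·(Y k − k_d) − 1] = 52.6 × (1 + 0.0854 × 6.96) / [6.96 × (0.549 × 5.21 − 0.0854) − 1] = 83.86 / 18.31 = 4.579 mg/L.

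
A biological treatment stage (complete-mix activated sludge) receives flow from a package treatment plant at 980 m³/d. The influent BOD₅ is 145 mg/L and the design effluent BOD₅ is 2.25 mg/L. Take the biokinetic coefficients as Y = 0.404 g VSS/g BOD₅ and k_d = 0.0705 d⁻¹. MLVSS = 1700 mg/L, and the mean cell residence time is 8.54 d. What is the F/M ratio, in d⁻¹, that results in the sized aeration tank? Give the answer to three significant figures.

F/M ≈ 0.472 d⁻¹

Rearranging the biomass balance for a CMAS with decay, V = Y·Q·ΔS·θ_c / [X·(1+k_d θ_c)] = 0.404 × 980 × (145 − 2.25) × 8.54 / [1700 × (1 + 0.0705 × 8.54)] = 4.83×10^5 / 2724 = 177.2 m³.
Food-to-microorganism ratio F/M = Q S₀ / (V X) = 980 × 145 / (177.2 × 1700) = 0.4717 d⁻¹.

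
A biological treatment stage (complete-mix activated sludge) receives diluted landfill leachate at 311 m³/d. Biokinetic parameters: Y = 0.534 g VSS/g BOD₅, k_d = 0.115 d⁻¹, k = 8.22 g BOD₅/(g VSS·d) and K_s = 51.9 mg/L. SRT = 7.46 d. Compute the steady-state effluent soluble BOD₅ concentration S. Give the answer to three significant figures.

Effluent substrate depends only on kinetics and SRT: S = K_s(1 + k_d θ_c) / [θ_c(Yk − k_d) − 1] = 51.9 × (1 + 0.115 × 7.46) / [7.46 × (0.534 × 8.22 − 0.115) − 1] = 96.43 / 30.89 = 3.122 mg/L.

S ≈ 3.12 mg/L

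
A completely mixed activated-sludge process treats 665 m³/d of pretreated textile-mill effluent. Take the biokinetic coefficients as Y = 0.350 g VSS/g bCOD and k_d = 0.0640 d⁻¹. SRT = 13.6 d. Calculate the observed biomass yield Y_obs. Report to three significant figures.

Y_obs ≈ 0.187 g VSS/g bCOD

Observed yield with endogenous decay: Y_obs = Y / (1 + k_d·θ_c) = 0.350 / (1 + 0.0640 × 13.6) = 0.350 / 1.870 = 0.1871 g VSS/g bCOD.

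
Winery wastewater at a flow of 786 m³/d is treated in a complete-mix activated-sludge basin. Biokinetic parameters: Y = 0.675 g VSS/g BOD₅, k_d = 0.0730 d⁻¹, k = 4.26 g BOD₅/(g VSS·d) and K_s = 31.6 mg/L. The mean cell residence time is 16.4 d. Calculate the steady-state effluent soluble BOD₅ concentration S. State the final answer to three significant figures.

S ≈ 1.54 mg/L

From the Monod/SRT balance for a CMAS, S = K_s·(1+k_d θ_c)/[θ_c·(Y k − k_d) − 1] = 31.6 × (1 + 0.0730 × 16.4) / [16.4 × (0.675 × 4.26 − 0.0730) − 1] = 69.43 / 44.96 = 1.544 mg/L.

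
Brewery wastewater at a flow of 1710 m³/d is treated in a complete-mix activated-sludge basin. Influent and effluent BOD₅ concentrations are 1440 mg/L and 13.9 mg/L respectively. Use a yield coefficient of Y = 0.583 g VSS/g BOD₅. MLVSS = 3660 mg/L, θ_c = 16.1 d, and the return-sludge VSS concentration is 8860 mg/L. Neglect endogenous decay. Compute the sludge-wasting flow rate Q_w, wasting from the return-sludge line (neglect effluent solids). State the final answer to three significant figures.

Q_w ≈ 160 m³/d

Biomass mass balance (decay neglected): V·X = Y·Q·(S₀ − S)·θ_c, so V = 0.583 × 1710 × (1440 − 13.9) × 16.1 / 3660 = 6254 m³.
Wasting from the return line (neglecting effluent solids): Q_w = V·X / (θ_c·X_r) = 6254 × 3660 / (16.1 × 8860) = 160.5 m³/d.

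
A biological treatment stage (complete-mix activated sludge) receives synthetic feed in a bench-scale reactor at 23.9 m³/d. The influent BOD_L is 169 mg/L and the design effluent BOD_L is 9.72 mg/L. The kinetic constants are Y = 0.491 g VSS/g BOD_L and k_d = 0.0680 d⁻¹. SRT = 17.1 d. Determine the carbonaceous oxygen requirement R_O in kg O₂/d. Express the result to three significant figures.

R_O ≈ 2.58 kg O₂/d

Observed yield with endogenous decay: Y_obs = Y / (1 + k_d·θ_c) = 0.491 / (1 + 0.0680 × 17.1) = 0.491 / 2.163 = 0.2270 g VSS/g BOD_L.
Substrate removed = Q·(S₀ − S) = 23.9 m³/d × (169 − 9.72) g/m³ = 3.81×10^3 g/d = 3.807 kg/d.
P_X = Y_obs·Q·(S₀ − S) = 0.2270 × 3.807 = 0.8642 kg VSS/d.
R_O = Q·ΔS − 1.42 P_X = 3.807 − 1.227 = 2.580 kg O₂/d.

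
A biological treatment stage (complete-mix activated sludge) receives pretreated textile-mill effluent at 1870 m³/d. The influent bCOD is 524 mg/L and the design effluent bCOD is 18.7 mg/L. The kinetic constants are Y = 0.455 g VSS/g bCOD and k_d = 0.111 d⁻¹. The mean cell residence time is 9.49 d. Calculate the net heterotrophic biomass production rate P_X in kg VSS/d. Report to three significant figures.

Observed yield with endogenous decay: Y_obs = Y / (1 + k_d·θ_c) = 0.455 / (1 + 0.111 × 9.49) = 0.455 / 2.053 = 0.2216 g VSS/g bCOD.
Substrate removed = Q·(S₀ − S) = 1870 m³/d × (524 − 18.7) g/m³ = 9.45×10^5 g/d = 944.9 kg/d.
P_X = Y_obs · Q(S₀ − S) = 0.2216 × 944.9 = 209.4 kg VSS/d.

P_X ≈ 209 kg VSS/d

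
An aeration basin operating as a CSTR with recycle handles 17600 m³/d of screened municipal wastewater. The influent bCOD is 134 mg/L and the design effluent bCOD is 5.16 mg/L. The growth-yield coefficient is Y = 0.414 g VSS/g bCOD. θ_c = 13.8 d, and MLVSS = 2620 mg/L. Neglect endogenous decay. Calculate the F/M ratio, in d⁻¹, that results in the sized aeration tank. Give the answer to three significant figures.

Biomass mass balance (decay neglected): V·X = Y·Q·(S₀ − S)·θ_c, so V = 0.414 × 17600 × (134 − 5.16) × 13.8 / 2620 = 4945 m³.
F/M = applied load / biomass = Q·S₀/(V·X) = 17600 × 134 / (4945 × 2620) = 0.1820 d⁻¹.

F/M ≈ 0.182 d⁻¹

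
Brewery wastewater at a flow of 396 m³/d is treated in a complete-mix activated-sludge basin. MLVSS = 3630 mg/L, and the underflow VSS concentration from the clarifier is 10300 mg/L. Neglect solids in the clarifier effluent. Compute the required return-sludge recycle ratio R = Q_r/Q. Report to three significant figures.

Mass balance around the secondary clarifier (neglecting effluent solids): R = X / (X_r − X) = 3630 / (10300 − 3630) = 0.5442.

R ≈ 0.544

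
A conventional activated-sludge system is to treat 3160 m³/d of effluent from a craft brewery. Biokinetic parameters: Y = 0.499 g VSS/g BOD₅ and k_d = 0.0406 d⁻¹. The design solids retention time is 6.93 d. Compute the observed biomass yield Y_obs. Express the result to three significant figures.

Y_obs ≈ 0.389 g VSS/g BOD₅

Y_obs = Y / (1 + k_d θ_c) = 0.499 / (1 + 0.0406 × 6.93) = 0.499 / 1.281 = 0.3894.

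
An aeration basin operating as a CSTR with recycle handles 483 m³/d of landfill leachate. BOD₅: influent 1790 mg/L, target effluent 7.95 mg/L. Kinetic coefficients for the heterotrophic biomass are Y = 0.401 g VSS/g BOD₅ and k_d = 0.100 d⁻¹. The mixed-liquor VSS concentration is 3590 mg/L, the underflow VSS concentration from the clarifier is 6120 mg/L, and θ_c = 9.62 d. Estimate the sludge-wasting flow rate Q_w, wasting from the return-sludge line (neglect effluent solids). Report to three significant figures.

Steady-state biomass mass balance: V·X·(1 + k_d·θ_c) = Y·Q·(S₀ − S)·θ_c, so V = 0.401 × 483 × (1790 − 7.95) × 9.62 / [3590 × (1 + 0.100 × 9.62)] = 3.32×10^6 / 7044 = 471.4 m³.
Q_w = (V·X)/(θ_c X_r) = 471.4 × 3590 / (9.62 × 6120) = 28.74 m³/d.

Q_w ≈ 28.7 m³/d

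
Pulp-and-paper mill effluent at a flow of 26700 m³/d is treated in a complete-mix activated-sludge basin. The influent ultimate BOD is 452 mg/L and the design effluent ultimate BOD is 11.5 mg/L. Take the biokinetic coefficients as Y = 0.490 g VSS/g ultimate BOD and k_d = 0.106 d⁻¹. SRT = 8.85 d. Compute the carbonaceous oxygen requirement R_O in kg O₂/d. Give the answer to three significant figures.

R_O ≈ 7540 kg O₂/d

Observed yield with endogenous decay: Y_obs = Y / (1 + k_d·θ_c) = 0.490 / (1 + 0.106 × 8.85) = 0.490 / 1.938 = 0.2528 g VSS/g ultimate BOD.
Mass of ultimate BOD removed per day: Q(S₀ − S) = 26700 × 440.5 g/m³ = 11761 kg/d.
Biomass synthesised: P_X = Y_obs × 11761 = 2974 kg VSS/d.
Carbonaceous O₂ demand = substrate oxidised − cell-mass equivalent = 11761 − 1.42 × 2974 = 7539 kg O₂/d.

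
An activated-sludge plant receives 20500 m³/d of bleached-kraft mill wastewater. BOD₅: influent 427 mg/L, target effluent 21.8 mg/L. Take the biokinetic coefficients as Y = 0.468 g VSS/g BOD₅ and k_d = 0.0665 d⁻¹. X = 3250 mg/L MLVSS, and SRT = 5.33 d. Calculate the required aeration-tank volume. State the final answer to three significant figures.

From the SRT design equation V = Y Q (S₀−S) θ_c / [X (1 + k_d θ_c)] = 0.468 × 20500 × (427 − 21.8) × 5.33 / [3250 × (1 + 0.0665 × 5.33)] = 2.07×10^7 / 4402 = 4707 m³.

V ≈ 4710 m³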